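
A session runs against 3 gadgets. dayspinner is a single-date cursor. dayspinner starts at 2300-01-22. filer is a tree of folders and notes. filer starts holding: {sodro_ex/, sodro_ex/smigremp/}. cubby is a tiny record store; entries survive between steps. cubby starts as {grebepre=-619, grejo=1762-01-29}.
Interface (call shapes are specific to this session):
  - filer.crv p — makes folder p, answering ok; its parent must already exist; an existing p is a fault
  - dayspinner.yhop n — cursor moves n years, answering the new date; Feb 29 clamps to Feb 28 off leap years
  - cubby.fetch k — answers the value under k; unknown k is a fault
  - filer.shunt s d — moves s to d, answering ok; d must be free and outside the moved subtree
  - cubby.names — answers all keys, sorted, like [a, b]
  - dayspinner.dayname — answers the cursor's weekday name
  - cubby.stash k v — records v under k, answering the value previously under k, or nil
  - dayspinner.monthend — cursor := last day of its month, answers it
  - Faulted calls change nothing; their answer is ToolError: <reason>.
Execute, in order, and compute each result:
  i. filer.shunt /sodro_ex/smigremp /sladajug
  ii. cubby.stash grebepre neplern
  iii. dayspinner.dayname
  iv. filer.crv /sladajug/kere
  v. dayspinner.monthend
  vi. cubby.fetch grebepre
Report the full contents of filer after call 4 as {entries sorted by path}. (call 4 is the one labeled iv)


Answer: {sladajug/, sladajug/kere/, sodro_ex/}

Derivation:
# 1. filer.shunt(s='/sodro_ex/smigremp', d='/sladajug') -> ok
# 2. cubby.stash(k='grebepre', v='neplern') -> -619
# 3. dayspinner.dayname() -> Monday
# 4. filer.crv(p='/sladajug/kere') -> ok
# 5. dayspinner.monthend() -> 2300-01-31
# 6. cubby.fetch(k='grebepre') -> neplern


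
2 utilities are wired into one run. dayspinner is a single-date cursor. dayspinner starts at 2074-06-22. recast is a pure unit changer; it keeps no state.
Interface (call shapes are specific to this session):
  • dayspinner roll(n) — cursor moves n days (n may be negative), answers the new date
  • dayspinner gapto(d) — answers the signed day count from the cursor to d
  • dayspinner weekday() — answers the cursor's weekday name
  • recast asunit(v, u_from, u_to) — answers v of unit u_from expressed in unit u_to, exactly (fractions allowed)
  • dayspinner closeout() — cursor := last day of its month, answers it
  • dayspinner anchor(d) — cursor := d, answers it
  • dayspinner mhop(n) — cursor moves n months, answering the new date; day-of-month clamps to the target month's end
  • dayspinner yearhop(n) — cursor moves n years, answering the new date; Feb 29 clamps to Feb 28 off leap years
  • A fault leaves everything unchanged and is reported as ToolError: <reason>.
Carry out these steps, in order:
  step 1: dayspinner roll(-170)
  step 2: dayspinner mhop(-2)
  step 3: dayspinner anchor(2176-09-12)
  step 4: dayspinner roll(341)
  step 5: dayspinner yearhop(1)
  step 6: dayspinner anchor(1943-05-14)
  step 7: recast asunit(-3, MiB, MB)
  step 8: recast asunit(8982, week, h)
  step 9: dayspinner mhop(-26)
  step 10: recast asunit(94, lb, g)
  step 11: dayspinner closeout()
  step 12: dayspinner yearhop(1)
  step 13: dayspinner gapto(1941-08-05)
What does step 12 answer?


==> dayspinner roll(-170)
<== 2074-01-03
==> dayspinner mhop(-2)
<== 2073-11-03
==> dayspinner anchor(2176-09-12)
<== 2176-09-12
==> dayspinner roll(341)
<== 2177-08-19
==> dayspinner yearhop(1)
<== 2178-08-19
==> dayspinner anchor(1943-05-14)
<== 1943-05-14
==> recast asunit(-3, MiB, MB)
<== -49152/15625
==> recast asunit(8982, week, h)
<== 1508976
==> dayspinner mhop(-26)
<== 1941-03-14
==> recast asunit(94, lb, g)
<== 2131884139/50000
==> dayspinner closeout()
<== 1941-03-31
==> dayspinner yearhop(1)
<== 1942-03-31
==> dayspinner gapto(1941-08-05)
<== -238

Answer: 1942-03-31


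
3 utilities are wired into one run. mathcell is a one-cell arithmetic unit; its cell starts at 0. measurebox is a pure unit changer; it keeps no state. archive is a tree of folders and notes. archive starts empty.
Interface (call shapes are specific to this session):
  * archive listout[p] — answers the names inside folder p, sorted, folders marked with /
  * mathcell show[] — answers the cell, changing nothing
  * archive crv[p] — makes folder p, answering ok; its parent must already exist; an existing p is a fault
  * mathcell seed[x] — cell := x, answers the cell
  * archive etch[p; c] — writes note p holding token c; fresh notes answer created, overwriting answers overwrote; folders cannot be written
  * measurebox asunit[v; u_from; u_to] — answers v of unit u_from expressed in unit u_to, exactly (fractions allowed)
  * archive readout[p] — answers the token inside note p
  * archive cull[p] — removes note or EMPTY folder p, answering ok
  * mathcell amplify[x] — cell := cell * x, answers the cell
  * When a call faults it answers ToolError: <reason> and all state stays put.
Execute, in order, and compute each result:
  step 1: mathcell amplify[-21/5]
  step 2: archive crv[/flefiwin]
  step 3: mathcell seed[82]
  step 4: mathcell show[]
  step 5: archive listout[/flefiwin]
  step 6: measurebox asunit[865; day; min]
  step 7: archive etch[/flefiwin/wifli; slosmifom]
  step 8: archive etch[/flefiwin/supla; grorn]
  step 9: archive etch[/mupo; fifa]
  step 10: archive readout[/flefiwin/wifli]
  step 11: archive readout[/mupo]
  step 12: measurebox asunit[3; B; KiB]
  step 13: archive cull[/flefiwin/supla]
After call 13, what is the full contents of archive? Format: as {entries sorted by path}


Answer: {flefiwin/, flefiwin/wifli=slosmifom, mupo=fifa}

Derivation:
% 1. mathcell amplify(x: -21/5) => 0
% 2. archive crv(p: /flefiwin) => ok
% 3. mathcell seed(x: 82) => 82
% 4. mathcell show() => 82
% 5. archive listout(p: /flefiwin) => []
% 6. measurebox asunit(v: 865, u_from: day, u_to: min) => 1245600
% 7. archive etch(p: /flefiwin/wifli, c: slosmifom) => created
% 8. archive etch(p: /flefiwin/supla, c: grorn) => created
% 9. archive etch(p: /mupo, c: fifa) => created
% 10. archive readout(p: /flefiwin/wifli) => slosmifom
% 11. archive readout(p: /mupo) => fifa
% 12. measurebox asunit(v: 3, u_from: B, u_to: KiB) => 3/1024
% 13. archive cull(p: /flefiwin/supla) => ok


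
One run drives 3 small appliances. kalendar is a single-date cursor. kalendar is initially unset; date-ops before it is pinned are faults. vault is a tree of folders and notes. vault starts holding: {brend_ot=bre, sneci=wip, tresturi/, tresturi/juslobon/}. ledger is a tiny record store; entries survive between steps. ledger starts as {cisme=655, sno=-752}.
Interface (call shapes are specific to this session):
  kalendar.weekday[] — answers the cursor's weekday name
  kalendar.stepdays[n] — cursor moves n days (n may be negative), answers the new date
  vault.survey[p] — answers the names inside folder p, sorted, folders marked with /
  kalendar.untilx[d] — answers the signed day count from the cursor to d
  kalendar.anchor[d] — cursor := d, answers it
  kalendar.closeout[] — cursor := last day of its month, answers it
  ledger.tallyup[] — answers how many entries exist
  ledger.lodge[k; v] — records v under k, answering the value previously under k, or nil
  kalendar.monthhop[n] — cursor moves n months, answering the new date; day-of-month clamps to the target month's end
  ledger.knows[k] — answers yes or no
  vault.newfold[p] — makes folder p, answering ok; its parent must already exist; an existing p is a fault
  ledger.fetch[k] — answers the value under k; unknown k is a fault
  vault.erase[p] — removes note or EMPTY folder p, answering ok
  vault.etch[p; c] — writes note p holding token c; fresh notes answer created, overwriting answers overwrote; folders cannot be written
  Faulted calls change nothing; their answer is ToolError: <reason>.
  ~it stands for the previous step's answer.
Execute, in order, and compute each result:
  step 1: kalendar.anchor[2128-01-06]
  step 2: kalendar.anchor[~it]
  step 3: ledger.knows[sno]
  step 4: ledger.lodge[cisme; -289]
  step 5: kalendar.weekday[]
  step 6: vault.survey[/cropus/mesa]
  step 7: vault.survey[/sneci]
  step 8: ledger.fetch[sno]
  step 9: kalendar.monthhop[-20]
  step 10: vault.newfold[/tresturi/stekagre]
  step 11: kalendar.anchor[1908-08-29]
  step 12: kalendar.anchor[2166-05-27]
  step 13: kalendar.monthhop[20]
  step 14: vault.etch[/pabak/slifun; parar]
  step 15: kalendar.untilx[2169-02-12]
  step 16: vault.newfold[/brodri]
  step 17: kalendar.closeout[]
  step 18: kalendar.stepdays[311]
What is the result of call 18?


Answer: 2168-12-07

Derivation:
;; kalendar.anchor(d→2128-01-06) == 2128-01-06
;; kalendar.anchor(d→~it) == 2128-01-06
;; ledger.knows(k→sno) == yes
;; ledger.lodge(k→cisme, v→-289) == 655
;; kalendar.weekday() == Tuesday
;; vault.survey(p→/cropus/mesa) == ToolError: not found
;; vault.survey(p→/sneci) == ToolError: not a directory
;; ledger.fetch(k→sno) == -752
;; kalendar.monthhop(n→-20) == 2126-05-06
;; vault.newfold(p→/tresturi/stekagre) == ok
;; kalendar.anchor(d→1908-08-29) == 1908-08-29
;; kalendar.anchor(d→2166-05-27) == 2166-05-27
;; kalendar.monthhop(n→20) == 2168-01-27
;; vault.etch(p→/pabak/slifun, c→parar) == ToolError: no parent
;; kalendar.untilx(d→2169-02-12) == 382
;; vault.newfold(p→/brodri) == ok
;; kalendar.closeout() == 2168-01-31
;; kalendar.stepdays(n→311) == 2168-12-07


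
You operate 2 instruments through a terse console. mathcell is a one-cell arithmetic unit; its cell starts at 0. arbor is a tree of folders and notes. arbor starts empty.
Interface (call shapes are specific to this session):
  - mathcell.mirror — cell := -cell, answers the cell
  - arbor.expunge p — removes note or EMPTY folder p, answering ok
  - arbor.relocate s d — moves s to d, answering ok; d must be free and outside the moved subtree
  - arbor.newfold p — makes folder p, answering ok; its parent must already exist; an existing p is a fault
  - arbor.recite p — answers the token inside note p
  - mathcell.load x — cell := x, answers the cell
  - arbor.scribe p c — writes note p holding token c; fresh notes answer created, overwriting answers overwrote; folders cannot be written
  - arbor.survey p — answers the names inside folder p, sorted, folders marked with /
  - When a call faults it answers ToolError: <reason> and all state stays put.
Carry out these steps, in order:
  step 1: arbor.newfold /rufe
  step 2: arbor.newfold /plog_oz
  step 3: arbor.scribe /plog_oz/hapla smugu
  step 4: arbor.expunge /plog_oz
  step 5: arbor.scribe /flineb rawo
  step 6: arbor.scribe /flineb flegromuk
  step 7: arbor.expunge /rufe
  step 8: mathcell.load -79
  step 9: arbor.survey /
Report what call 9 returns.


// newfold(p→/rufe) : ok
// newfold(p→/plog_oz) : ok
// scribe(p→/plog_oz/hapla, c→smugu) : created
// expunge(p→/plog_oz) : ToolError: not empty
// scribe(p→/flineb, c→rawo) : created
// scribe(p→/flineb, c→flegromuk) : overwrote
// expunge(p→/rufe) : ok
// load(x→-79) : -79
// survey(p→/) : [flineb, plog_oz/]

Answer: [flineb, plog_oz/]


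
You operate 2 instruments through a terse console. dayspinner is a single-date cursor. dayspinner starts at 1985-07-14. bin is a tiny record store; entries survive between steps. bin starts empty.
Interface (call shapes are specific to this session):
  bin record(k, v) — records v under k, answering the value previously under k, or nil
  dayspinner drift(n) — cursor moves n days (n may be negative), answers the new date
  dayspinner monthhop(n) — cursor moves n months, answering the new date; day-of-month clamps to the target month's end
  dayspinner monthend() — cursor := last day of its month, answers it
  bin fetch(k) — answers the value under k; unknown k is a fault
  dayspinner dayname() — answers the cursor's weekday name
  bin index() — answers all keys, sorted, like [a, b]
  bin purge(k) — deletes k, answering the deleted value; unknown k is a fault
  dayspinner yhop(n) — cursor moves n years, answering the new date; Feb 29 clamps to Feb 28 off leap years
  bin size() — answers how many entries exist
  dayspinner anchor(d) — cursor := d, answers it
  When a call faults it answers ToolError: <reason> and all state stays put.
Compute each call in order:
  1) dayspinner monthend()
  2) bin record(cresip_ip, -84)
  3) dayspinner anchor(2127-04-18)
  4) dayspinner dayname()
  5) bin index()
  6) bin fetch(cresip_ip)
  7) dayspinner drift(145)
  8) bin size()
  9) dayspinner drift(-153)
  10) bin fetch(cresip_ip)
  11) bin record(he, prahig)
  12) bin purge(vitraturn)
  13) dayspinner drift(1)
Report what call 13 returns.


Answer: 2127-04-11

Derivation:
Using dayspinner monthend, giving 1985-07-31.
I invoke bin record passing k→cresip_ip, v→-84, and see nil.
Then dayspinner anchor passing d→2127-04-18, — result: 2127-04-18.
Invoking dayspinner dayname(), yielding Friday.
I call bin index: [cresip_ip].
I try bin fetch passing k→cresip_ip, and get -84.
Then dayspinner drift passing n→145, yielding 2127-09-10.
I call bin size: 1.
Then dayspinner drift passing n→-153, and observe 2127-04-10.
I use bin fetch passing k→cresip_ip, — result: -84.
I try bin record passing k→he, v→prahig, which returns nil.
I run bin purge passing k→vitraturn, — result: ToolError: no such key vitraturn.
Now I run dayspinner drift passing n→1, yielding 2127-04-11.


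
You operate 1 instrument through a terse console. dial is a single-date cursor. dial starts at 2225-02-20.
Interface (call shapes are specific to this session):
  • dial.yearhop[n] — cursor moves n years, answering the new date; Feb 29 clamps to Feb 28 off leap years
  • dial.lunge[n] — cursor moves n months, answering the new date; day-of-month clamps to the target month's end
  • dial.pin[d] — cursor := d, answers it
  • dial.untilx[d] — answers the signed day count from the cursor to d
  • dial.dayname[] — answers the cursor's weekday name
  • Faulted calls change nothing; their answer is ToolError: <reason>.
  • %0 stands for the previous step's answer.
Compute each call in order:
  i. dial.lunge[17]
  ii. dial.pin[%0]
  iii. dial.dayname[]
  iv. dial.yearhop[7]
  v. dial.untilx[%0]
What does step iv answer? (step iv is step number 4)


Answer: 2233-07-20

Derivation:
% dial.lunge n: 17
  2226-07-20
% dial.pin d: %0
  2226-07-20
% dial.dayname
  Thursday
% dial.yearhop n: 7
  2233-07-20
% dial.untilx d: %0
  0


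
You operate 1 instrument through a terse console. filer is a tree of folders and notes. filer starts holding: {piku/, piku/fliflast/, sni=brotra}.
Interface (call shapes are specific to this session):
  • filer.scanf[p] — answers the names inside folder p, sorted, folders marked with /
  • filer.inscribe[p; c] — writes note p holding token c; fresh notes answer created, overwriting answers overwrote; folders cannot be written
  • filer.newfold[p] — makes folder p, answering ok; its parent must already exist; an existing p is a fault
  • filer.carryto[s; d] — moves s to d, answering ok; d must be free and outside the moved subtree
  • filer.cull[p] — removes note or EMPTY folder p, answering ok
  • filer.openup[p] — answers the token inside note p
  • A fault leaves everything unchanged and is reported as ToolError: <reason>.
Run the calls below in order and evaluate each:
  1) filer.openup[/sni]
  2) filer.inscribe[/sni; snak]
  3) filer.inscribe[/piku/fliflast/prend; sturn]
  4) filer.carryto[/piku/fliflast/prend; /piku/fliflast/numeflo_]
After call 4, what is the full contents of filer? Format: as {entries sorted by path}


Answer: {piku/, piku/fliflast/, piku/fliflast/numeflo_=sturn, sni=snak}

Derivation:
$ filer.openup p: /sni
  brotra
$ filer.inscribe p: /sni c: snak
  overwrote
$ filer.inscribe p: /piku/fliflast/prend c: sturn
  created
$ filer.carryto s: /piku/fliflast/prend d: /piku/fliflast/numeflo_
  ok


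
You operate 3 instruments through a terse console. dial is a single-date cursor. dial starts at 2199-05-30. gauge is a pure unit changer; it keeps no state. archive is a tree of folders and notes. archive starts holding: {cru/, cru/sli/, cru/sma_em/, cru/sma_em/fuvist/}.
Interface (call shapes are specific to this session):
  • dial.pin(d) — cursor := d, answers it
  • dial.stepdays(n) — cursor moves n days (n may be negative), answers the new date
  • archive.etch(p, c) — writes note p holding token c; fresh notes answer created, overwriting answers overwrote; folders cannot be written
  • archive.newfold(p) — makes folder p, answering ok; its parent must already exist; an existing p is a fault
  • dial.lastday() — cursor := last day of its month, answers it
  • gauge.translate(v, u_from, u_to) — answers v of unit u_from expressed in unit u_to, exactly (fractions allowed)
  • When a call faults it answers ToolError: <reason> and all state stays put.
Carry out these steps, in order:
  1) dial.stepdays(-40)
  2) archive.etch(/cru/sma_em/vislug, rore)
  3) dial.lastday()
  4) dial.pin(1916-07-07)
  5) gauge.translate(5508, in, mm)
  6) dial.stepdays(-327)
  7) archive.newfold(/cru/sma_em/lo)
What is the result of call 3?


Answer: 2199-04-30

Derivation:
I try dial.stepdays passing n→-40: 2199-04-20.
Then archive.etch passing p→/cru/sma_em/vislug, c→rore, and observe created.
Using dial.lastday(), giving 2199-04-30.
I use dial.pin passing d→1916-07-07, and see 1916-07-07.
Using gauge.translate passing v→5508, u_from→in, u_to→mm, and see 699516/5.
Next I call dial.stepdays passing n→-327, → 1915-08-15.
I invoke archive.newfold passing p→/cru/sma_em/lo, — result: ok.


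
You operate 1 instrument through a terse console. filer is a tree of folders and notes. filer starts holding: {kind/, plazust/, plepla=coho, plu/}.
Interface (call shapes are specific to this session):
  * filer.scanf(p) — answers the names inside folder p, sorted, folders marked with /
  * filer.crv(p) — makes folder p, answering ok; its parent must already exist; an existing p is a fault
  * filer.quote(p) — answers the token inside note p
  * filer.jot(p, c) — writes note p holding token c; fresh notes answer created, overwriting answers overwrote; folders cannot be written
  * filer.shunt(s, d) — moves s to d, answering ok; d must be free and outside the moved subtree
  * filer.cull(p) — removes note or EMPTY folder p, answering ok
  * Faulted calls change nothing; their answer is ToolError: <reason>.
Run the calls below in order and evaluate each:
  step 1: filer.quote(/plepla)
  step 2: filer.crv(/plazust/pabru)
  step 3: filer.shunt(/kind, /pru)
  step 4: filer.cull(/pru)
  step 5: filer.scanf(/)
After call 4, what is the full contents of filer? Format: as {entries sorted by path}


% filer.quote(/plepla) : coho
% filer.crv(/plazust/pabru) : ok
% filer.shunt(/kind, /pru) : ok
% filer.cull(/pru) : ok
% filer.scanf(/) : [plazust/, plepla, plu/]

Answer: {plazust/, plazust/pabru/, plepla=coho, plu/}


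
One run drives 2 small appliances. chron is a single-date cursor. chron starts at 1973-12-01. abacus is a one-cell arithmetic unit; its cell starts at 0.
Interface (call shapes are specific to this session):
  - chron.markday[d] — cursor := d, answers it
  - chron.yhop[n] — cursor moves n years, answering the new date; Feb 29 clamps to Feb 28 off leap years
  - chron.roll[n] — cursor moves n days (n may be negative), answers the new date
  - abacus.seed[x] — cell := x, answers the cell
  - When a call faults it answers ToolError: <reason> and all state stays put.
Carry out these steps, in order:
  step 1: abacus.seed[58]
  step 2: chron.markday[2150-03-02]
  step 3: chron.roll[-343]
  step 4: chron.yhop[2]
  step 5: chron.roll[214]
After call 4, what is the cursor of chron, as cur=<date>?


! 1. abacus.seed(x: 58) : 58
! 2. chron.markday(d: 2150-03-02) : 2150-03-02
! 3. chron.roll(n: -343) : 2149-03-24
! 4. chron.yhop(n: 2) : 2151-03-24
! 5. chron.roll(n: 214) : 2151-10-24

Answer: cur=2151-03-24


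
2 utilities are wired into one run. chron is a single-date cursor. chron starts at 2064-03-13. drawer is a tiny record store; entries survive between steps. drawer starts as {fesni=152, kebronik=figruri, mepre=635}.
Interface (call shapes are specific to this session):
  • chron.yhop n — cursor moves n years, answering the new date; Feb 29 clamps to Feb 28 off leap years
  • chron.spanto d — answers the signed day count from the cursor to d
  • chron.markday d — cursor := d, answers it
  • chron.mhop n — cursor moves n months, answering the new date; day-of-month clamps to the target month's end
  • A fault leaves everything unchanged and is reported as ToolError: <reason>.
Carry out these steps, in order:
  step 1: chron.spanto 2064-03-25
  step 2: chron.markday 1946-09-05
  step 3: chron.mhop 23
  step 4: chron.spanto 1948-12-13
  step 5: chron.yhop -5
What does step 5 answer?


Answer: 1943-08-05

Derivation:
·→ chron.spanto(d→2064-03-25)
·← 12
·→ chron.markday(d→1946-09-05)
·← 1946-09-05
·→ chron.mhop(n→23)
·← 1948-08-05
·→ chron.spanto(d→1948-12-13)
·← 130
·→ chron.yhop(n→-5)
·← 1943-08-05


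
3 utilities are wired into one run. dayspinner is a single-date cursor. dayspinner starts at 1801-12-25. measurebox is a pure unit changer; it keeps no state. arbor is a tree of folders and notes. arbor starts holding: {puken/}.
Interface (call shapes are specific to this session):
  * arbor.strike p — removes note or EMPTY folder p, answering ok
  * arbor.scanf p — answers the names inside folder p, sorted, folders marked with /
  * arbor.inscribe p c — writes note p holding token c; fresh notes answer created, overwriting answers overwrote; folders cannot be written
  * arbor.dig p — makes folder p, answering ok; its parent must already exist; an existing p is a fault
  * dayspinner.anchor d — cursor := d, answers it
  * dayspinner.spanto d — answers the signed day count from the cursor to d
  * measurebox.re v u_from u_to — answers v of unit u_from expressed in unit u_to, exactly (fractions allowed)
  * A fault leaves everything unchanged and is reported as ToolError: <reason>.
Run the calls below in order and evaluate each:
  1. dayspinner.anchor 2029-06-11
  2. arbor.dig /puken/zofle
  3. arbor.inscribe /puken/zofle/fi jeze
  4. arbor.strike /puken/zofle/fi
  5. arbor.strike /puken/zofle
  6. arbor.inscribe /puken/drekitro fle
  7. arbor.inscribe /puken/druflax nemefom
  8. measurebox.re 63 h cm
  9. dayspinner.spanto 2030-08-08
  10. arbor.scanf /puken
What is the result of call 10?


$ anchor d='2029-06-11'
:: 2029-06-11
$ dig p='/puken/zofle'
:: ok
$ inscribe p='/puken/zofle/fi' c='jeze'
:: created
$ strike p='/puken/zofle/fi'
:: ok
$ strike p='/puken/zofle'
:: ok
$ inscribe p='/puken/drekitro' c='fle'
:: created
$ inscribe p='/puken/druflax' c='nemefom'
:: created
$ re v='63' u_from='h' u_to='cm'
:: ToolError: incompatible units
$ spanto d='2030-08-08'
:: 423
$ scanf p='/puken'
:: [drekitro, druflax]

Answer: [drekitro, druflax]


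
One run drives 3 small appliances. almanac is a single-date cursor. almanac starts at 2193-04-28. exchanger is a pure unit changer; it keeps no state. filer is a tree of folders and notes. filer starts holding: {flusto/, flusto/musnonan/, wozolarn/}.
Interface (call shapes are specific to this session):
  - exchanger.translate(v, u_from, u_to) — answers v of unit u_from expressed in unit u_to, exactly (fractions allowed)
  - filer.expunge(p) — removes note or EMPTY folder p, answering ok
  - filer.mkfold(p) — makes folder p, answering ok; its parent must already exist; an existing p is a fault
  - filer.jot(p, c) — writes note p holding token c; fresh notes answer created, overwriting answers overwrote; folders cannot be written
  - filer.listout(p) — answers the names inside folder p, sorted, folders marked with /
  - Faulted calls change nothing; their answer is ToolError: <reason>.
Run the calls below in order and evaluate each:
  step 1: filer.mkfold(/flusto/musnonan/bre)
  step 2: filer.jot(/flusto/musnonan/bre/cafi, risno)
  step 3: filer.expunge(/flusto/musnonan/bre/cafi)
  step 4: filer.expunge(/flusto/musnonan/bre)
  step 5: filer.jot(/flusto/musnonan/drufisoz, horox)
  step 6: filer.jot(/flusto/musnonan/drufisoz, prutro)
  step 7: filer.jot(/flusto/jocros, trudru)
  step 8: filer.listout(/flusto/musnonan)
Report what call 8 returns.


Answer: [drufisoz]

Derivation:
Calling mkfold with p=/flusto/musnonan/bre, → ok.
I call jot with p=/flusto/musnonan/bre/cafi, c=risno: created.
Next I call expunge with p=/flusto/musnonan/bre/cafi, yielding ok.
I run expunge with p=/flusto/musnonan/bre, → ok.
Now I run jot with p=/flusto/musnonan/drufisoz, c=horox, and get created.
Next I call jot with p=/flusto/musnonan/drufisoz, c=prutro: overwrote.
I call jot with p=/flusto/jocros, c=trudru, — result: created.
I use listout with p=/flusto/musnonan, and see [drufisoz].


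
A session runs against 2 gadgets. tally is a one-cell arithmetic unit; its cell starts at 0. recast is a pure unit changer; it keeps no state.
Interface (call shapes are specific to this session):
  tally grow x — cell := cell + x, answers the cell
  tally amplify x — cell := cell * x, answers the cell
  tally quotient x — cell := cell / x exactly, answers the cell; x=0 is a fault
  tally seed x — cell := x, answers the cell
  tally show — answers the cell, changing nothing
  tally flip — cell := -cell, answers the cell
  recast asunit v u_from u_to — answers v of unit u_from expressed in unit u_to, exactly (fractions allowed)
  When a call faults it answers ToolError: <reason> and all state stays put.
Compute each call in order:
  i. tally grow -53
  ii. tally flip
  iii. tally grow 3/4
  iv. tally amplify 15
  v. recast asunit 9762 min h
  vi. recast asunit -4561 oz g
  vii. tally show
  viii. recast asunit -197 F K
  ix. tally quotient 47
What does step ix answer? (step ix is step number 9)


Answer: 3225/188

Derivation:
% 1. tally grow(x: -53) == -53
% 2. tally flip() == 53
% 3. tally grow(x: 3/4) == 215/4
% 4. tally amplify(x: 15) == 3225/4
% 5. recast asunit(v: 9762, u_from: min, u_to: h) == 1627/10
% 6. recast asunit(v: -4561, u_from: oz, u_to: g) == -206883479957/1600000
% 7. tally show() == 3225/4
% 8. recast asunit(v: -197, u_from: F, u_to: K) == 26267/180
% 9. tally quotient(x: 47) == 3225/188


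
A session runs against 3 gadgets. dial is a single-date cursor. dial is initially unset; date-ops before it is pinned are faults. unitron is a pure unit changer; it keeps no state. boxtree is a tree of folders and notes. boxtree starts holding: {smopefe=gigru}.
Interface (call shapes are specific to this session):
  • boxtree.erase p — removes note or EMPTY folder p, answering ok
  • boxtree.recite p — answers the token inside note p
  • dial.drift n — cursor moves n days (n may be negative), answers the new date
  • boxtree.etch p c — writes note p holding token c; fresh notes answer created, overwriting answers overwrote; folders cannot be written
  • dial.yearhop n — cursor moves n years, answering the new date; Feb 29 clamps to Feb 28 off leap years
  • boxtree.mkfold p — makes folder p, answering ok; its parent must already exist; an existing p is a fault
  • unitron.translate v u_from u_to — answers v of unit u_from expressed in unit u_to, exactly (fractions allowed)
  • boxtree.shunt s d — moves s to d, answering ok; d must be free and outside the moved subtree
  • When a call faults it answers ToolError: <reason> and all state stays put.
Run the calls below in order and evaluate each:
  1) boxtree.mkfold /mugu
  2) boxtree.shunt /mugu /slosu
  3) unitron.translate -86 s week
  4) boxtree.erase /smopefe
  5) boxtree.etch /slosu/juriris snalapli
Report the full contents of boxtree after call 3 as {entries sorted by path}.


Answer: {slosu/, smopefe=gigru}

Derivation:
-> boxtree.mkfold(/mugu)
<- ok
-> boxtree.shunt(/mugu, /slosu)
<- ok
-> unitron.translate(-86, s, week)
<- -43/302400
-> boxtree.erase(/smopefe)
<- ok
-> boxtree.etch(/slosu/juriris, snalapli)
<- created


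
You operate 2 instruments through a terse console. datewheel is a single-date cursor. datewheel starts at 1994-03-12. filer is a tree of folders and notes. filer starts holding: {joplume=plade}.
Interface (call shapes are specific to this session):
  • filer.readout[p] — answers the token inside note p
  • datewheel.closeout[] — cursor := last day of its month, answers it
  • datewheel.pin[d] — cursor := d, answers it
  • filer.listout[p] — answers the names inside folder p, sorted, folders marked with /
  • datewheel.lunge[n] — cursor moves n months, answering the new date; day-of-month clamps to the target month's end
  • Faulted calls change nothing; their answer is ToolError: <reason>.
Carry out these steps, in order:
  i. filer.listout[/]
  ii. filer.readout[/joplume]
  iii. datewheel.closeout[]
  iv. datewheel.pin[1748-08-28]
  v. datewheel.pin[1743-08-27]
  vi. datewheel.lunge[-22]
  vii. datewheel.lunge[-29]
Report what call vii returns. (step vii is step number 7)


Answer: 1739-05-27

Derivation:
Do: filer.listout[p→/]
See: [joplume]
Do: filer.readout[p→/joplume]
See: plade
Do: datewheel.closeout[]
See: 1994-03-31
Do: datewheel.pin[d→1748-08-28]
See: 1748-08-28
Do: datewheel.pin[d→1743-08-27]
See: 1743-08-27
Do: datewheel.lunge[n→-22]
See: 1741-10-27
Do: datewheel.lunge[n→-29]
See: 1739-05-27


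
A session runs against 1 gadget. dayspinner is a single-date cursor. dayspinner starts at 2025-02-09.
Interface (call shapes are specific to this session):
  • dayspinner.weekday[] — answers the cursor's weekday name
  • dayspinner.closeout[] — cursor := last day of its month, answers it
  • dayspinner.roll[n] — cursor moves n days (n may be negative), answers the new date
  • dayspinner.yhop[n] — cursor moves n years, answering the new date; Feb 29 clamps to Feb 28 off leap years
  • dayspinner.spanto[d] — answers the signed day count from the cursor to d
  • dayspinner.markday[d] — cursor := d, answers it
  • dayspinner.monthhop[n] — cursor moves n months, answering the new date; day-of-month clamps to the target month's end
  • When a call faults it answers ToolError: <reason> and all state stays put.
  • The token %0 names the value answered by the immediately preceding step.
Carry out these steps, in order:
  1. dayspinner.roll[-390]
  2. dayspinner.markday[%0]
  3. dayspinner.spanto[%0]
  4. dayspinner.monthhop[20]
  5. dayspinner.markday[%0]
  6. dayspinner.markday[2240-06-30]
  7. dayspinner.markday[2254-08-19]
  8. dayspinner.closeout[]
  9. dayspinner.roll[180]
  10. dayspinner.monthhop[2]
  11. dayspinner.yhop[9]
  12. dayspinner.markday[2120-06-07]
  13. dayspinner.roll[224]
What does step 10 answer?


Using roll on -390, → 2024-01-16.
Now I run markday on %0, and get 2024-01-16.
Using spanto on %0, which returns 0.
Then monthhop on 20, — result: 2025-09-16.
Calling markday on %0, and observe 2025-09-16.
I invoke markday on 2240-06-30, and observe 2240-06-30.
Next I call markday on 2254-08-19, → 2254-08-19.
Using closeout, and see 2254-08-31.
Calling roll on 180, → 2255-02-27.
Now I run monthhop on 2: 2255-04-27.
I call yhop on 9, giving 2264-04-27.
Then markday on 2120-06-07, and see 2120-06-07.
I run roll on 224, which returns 2121-01-17.

Answer: 2255-04-27


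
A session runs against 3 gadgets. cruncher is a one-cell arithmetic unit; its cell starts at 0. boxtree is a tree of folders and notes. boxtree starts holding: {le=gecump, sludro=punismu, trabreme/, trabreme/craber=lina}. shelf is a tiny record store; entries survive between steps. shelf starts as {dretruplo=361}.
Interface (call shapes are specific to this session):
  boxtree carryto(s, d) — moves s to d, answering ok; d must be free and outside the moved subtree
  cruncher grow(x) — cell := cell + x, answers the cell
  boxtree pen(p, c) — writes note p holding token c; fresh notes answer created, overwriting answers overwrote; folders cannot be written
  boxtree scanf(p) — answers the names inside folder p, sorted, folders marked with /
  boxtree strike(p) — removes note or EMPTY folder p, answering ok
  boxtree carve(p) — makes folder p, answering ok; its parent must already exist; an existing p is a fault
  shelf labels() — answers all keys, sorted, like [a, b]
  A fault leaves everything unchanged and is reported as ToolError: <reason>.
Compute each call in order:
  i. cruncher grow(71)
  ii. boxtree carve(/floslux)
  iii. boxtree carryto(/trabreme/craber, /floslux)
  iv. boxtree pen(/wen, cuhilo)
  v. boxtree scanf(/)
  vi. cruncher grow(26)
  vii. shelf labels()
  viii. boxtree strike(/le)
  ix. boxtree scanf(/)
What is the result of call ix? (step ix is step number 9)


Answer: [floslux/, sludro, trabreme/, wen]

Derivation:
→ cruncher grow(x: 71)
← 71
→ boxtree carve(p: /floslux)
← ok
→ boxtree carryto(s: /trabreme/craber, d: /floslux)
← ToolError: exists
→ boxtree pen(p: /wen, c: cuhilo)
← created
→ boxtree scanf(p: /)
← [floslux/, le, sludro, trabreme/, wen]
→ cruncher grow(x: 26)
← 97
→ shelf labels()
← [dretruplo]
→ boxtree strike(p: /le)
← ok
→ boxtree scanf(p: /)
← [floslux/, sludro, trabreme/, wen]


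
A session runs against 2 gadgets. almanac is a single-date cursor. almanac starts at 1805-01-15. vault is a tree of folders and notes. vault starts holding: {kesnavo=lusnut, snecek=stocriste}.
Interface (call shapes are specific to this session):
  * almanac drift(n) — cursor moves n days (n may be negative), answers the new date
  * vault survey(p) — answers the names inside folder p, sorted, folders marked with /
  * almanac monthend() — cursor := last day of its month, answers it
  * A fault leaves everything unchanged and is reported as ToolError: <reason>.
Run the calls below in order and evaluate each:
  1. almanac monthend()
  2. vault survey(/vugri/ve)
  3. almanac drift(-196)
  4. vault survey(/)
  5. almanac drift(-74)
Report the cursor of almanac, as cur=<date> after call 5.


% almanac monthend
:: 1805-01-31
% vault survey p=/vugri/ve
:: ToolError: not found
% almanac drift n=-196
:: 1804-07-19
% vault survey p=/
:: [kesnavo, snecek]
% almanac drift n=-74
:: 1804-05-06

Answer: cur=1804-05-06


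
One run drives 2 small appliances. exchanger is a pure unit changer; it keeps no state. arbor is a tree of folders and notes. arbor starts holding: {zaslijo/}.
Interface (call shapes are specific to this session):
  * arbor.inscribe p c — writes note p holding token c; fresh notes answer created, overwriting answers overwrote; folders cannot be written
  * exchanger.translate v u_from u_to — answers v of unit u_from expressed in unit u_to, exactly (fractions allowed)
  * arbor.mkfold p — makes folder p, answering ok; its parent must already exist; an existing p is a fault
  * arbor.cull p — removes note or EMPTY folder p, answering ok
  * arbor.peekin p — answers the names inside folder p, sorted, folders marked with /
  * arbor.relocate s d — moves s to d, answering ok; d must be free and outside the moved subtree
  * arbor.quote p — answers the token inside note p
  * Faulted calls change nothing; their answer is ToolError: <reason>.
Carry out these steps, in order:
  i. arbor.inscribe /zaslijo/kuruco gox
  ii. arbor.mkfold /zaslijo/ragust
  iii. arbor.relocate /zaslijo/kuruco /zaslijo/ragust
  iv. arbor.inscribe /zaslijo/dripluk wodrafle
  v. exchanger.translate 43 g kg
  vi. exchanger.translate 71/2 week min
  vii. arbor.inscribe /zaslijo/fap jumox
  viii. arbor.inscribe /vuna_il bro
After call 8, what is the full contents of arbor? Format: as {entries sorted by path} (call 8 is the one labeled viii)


Answer: {vuna_il=bro, zaslijo/, zaslijo/dripluk=wodrafle, zaslijo/fap=jumox, zaslijo/kuruco=gox, zaslijo/ragust/}

Derivation:
Act: inscribe[p='/zaslijo/kuruco'; c='gox']
Obs: created
Act: mkfold[p='/zaslijo/ragust']
Obs: ok
Act: relocate[s='/zaslijo/kuruco'; d='/zaslijo/ragust']
Obs: ToolError: exists
Act: inscribe[p='/zaslijo/dripluk'; c='wodrafle']
Obs: created
Act: translate[v='43'; u_from='g'; u_to='kg']
Obs: 43/1000
Act: translate[v='71/2'; u_from='week'; u_to='min']
Obs: 357840
Act: inscribe[p='/zaslijo/fap'; c='jumox']
Obs: created
Act: inscribe[p='/vuna_il'; c='bro']
Obs: created


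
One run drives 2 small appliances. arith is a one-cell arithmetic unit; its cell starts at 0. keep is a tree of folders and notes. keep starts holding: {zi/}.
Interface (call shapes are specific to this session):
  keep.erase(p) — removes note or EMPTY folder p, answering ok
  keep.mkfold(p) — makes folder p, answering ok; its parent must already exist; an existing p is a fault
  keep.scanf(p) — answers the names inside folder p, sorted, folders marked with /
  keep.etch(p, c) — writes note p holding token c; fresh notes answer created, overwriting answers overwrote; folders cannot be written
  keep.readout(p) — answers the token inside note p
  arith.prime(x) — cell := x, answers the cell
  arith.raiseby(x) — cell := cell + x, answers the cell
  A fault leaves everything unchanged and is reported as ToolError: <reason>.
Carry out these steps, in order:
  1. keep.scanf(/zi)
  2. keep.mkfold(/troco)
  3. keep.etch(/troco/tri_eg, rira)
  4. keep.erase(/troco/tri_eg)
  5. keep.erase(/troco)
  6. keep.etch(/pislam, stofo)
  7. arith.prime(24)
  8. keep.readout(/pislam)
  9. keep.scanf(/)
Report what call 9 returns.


Using keep.scanf passing p→/zi, yielding [].
I try keep.mkfold passing p→/troco, and see ok.
I try keep.etch passing p→/troco/tri_eg, c→rira, and observe created.
Then keep.erase passing p→/troco/tri_eg, which returns ok.
I use keep.erase passing p→/troco, giving ok.
I invoke keep.etch passing p→/pislam, c→stofo, → created.
Now I run arith.prime passing x→24, — result: 24.
Using keep.readout passing p→/pislam, — result: stofo.
Calling keep.scanf passing p→/, — result: [pislam, zi/].

Answer: [pislam, zi/]


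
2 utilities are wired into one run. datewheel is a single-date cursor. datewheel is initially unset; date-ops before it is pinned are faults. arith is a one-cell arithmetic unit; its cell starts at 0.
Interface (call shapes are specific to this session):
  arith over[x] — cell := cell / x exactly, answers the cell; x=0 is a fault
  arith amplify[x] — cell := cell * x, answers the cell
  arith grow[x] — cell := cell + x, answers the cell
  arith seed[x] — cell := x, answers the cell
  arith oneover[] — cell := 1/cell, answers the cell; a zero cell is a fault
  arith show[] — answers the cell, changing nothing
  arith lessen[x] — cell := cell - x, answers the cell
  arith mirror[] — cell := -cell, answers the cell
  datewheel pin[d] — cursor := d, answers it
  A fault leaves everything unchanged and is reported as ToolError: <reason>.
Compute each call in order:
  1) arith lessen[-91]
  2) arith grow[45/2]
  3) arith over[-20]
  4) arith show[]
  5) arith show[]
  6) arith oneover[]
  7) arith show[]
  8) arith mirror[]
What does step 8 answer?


Answer: 40/227

Derivation:
;; 1. arith lessen(x→-91) : 91
;; 2. arith grow(x→45/2) : 227/2
;; 3. arith over(x→-20) : -227/40
;; 4. arith show() : -227/40
;; 5. arith show() : -227/40
;; 6. arith oneover() : -40/227
;; 7. arith show() : -40/227
;; 8. arith mirror() : 40/227


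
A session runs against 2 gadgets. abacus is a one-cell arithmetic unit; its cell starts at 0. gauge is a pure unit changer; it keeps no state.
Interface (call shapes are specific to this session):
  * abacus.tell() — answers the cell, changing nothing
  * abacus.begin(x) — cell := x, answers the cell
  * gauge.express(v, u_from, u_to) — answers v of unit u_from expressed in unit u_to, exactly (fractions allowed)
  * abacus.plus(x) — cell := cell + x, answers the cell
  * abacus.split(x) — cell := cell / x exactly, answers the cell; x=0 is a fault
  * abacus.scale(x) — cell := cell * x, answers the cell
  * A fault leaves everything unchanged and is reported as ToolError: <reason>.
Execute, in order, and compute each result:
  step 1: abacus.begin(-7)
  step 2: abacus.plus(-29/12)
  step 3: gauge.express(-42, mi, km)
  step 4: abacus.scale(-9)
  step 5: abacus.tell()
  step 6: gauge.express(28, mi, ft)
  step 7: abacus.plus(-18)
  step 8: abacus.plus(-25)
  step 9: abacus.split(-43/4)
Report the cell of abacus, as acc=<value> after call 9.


Do: abacus.begin[x→-7]
See: -7
Do: abacus.plus[x→-29/12]
See: -113/12
Do: gauge.express[v→-42; u_from→mi; u_to→km]
See: -1056132/15625
Do: abacus.scale[x→-9]
See: 339/4
Do: abacus.tell[]
See: 339/4
Do: gauge.express[v→28; u_from→mi; u_to→ft]
See: 147840
Do: abacus.plus[x→-18]
See: 267/4
Do: abacus.plus[x→-25]
See: 167/4
Do: abacus.split[x→-43/4]
See: -167/43

Answer: acc=-167/43
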